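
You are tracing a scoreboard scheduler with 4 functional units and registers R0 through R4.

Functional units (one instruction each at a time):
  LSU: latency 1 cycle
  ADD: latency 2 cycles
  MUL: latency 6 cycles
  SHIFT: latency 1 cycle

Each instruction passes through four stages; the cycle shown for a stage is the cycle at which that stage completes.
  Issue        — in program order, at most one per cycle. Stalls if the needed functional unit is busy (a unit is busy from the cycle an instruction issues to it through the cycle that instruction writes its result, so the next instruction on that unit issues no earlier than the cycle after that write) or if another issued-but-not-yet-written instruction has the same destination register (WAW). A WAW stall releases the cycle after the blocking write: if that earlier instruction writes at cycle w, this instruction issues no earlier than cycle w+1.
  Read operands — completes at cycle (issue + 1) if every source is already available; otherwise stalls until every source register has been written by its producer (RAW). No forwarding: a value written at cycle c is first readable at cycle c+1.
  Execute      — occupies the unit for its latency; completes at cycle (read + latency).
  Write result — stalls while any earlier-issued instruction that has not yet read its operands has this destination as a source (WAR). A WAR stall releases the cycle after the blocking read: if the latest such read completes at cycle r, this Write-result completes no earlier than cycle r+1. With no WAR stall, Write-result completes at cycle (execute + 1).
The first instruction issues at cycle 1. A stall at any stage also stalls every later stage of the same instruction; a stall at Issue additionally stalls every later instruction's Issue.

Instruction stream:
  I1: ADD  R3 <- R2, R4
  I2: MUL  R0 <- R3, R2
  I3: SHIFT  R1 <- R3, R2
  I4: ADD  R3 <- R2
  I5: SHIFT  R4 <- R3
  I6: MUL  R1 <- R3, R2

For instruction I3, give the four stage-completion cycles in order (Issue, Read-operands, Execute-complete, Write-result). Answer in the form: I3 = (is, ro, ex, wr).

I3 = (3, 6, 7, 8)

I1  is:1  ro:2  ex:4  wr:5
I2  is:2  ro:6  ex:12  wr:13  — RAW R3: wait I1 write@5
I3  is:3  ro:6  ex:7  wr:8  — RAW R3: wait I1 write@5
I4  is:6  ro:7  ex:9  wr:10  — struct: ADD busy until I1 writes@5
I5  is:9  ro:11  ex:12  wr:13  — struct: SHIFT busy until I3 writes@8, RAW R3: wait I4 write@10
I6  is:14  ro:15  ex:21  wr:22  — struct: MUL busy until I2 writes@13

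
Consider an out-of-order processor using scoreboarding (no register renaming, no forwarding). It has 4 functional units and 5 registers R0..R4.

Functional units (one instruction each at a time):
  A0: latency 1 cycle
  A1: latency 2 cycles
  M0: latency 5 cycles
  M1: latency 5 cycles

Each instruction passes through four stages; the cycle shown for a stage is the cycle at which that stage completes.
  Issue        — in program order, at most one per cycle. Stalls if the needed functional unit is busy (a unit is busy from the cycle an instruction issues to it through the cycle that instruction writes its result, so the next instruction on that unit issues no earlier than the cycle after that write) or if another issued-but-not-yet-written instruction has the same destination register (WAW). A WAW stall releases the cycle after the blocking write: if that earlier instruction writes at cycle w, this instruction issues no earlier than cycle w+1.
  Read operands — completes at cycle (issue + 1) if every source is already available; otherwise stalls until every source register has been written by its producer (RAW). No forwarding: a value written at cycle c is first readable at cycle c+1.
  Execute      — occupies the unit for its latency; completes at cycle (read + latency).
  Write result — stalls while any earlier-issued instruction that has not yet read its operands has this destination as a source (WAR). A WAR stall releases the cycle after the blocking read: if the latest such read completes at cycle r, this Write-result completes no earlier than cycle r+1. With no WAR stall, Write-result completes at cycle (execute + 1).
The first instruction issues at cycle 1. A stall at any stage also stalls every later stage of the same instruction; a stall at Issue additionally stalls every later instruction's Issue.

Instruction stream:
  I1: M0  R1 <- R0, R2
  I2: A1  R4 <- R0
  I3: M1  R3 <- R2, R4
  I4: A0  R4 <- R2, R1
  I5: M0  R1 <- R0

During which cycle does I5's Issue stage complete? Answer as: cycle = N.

I1: IS=1 RO=2 EX=7 WR=8
I2: IS=2 RO=3 EX=5 WR=6
I3: IS=3 RO=7 EX=12 WR=13  [RAW R4: wait I2 write@6]
I4: IS=7 RO=9 EX=10 WR=11  [WAW R4: wait I2 write@6; RAW R1: wait I1 write@8]
I5: IS=9 RO=10 EX=15 WR=16  [struct: M0 busy until I1 writes@8]

cycle = 9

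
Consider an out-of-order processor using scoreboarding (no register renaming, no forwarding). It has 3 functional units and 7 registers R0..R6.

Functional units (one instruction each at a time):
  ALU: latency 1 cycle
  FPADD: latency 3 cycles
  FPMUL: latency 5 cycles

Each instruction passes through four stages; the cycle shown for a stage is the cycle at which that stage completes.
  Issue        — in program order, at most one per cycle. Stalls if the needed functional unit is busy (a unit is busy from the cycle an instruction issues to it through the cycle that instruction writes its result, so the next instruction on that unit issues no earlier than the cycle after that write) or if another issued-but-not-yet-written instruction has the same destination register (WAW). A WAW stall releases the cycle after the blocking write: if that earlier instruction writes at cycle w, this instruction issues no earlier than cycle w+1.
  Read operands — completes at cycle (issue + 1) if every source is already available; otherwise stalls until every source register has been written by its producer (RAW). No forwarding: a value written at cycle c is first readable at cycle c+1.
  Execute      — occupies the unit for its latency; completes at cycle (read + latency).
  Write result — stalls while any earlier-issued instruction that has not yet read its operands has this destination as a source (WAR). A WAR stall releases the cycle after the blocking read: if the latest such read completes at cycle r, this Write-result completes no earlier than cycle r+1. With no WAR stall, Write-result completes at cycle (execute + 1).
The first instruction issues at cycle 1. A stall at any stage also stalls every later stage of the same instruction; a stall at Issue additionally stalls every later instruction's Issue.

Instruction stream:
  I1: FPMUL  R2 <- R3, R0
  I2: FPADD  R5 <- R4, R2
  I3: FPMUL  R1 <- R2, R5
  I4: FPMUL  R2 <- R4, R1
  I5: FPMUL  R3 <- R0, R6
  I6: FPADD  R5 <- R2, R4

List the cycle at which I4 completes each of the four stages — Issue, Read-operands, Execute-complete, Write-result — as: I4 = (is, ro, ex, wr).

I1  is:1  ro:2  ex:7  wr:8
I2  is:2  ro:9  ex:12  wr:13  — RAW R2: wait I1 write@8
I3  is:9  ro:14  ex:19  wr:20  — struct: FPMUL busy until I1 writes@8, RAW R5: wait I2 write@13
I4  is:21  ro:22  ex:27  wr:28  — struct: FPMUL busy until I3 writes@20
I5  is:29  ro:30  ex:35  wr:36  — struct: FPMUL busy until I4 writes@28
I6  is:30  ro:31  ex:34  wr:35

I4 = (21, 22, 27, 28)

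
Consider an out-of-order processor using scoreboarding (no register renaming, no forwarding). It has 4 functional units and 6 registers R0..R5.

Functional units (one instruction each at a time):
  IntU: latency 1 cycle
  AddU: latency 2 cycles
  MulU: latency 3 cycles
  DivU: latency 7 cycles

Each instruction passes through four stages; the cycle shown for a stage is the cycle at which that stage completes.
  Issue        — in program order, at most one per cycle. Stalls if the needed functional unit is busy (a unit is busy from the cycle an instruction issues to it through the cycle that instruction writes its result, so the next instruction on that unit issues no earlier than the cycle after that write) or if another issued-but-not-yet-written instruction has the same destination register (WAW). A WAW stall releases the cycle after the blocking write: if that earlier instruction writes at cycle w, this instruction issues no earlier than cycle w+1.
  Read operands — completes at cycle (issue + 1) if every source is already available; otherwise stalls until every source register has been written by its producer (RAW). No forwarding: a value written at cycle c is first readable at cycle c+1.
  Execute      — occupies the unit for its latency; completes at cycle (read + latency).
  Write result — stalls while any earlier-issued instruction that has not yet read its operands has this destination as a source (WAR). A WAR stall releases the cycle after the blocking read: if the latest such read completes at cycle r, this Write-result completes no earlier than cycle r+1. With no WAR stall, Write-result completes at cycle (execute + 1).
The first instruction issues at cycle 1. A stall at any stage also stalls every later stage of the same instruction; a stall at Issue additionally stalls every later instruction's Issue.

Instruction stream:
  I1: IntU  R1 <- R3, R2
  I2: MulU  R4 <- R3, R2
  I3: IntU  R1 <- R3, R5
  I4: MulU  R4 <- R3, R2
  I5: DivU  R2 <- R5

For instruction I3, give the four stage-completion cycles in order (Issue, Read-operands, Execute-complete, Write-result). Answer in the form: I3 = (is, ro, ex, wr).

t=1  issue I1 (IntU)
t=2  I1 read-ops | issue I2 (MulU)
t=3  I1 finished on IntU | I2 read-ops
t=4  I1→R1
t=5  issue I3 (IntU)
t=6  I2 finished on MulU | I3 read-ops
t=7  I2→R4 | I3 finished on IntU
t=8  I3→R1 | issue I4 (MulU)
t=9  I4 read-ops | issue I5 (DivU)
t=10  I5 read-ops
t=12  I4 finished on MulU
t=13  I4→R4
t=17  I5 finished on DivU
t=18  I5→R2

I3 = (5, 6, 7, 8)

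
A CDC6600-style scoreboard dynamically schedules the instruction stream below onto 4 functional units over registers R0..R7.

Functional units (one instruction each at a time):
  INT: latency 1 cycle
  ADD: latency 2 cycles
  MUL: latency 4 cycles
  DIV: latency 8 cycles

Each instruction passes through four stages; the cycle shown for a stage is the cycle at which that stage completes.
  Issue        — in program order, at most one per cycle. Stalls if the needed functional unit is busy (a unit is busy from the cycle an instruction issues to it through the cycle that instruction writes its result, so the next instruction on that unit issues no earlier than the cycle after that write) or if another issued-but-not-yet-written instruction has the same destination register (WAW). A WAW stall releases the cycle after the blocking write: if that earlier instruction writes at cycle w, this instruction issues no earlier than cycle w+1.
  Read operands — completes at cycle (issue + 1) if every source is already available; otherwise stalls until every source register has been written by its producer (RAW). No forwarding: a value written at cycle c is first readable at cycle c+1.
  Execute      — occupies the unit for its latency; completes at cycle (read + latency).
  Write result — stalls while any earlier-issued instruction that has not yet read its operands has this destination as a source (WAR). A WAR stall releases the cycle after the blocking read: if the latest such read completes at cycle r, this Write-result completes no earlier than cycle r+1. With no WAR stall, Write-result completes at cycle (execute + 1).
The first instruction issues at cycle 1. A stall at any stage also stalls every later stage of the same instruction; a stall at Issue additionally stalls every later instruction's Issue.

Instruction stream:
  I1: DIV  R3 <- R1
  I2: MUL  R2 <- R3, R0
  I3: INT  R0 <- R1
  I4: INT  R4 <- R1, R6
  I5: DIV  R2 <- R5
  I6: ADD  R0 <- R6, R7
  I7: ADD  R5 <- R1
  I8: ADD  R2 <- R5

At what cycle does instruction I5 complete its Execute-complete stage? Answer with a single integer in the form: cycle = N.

1) issue 1, read 2, done 10, write 11
2) issue 2, read 12, done 16, write 17  <RAW R3: wait I1 write@11>
3) issue 3, read 4, done 5, write 13  <WAR R0: wait I2 read@12>
4) issue 14, read 15, done 16, write 17  <struct: INT busy until I3 writes@13>
5) issue 18, read 19, done 27, write 28  <WAW R2: wait I2 write@17>
6) issue 19, read 20, done 22, write 23
7) issue 24, read 25, done 27, write 28  <struct: ADD busy until I6 writes@23>
8) issue 29, read 30, done 32, write 33  <struct: ADD busy until I7 writes@28>

cycle = 27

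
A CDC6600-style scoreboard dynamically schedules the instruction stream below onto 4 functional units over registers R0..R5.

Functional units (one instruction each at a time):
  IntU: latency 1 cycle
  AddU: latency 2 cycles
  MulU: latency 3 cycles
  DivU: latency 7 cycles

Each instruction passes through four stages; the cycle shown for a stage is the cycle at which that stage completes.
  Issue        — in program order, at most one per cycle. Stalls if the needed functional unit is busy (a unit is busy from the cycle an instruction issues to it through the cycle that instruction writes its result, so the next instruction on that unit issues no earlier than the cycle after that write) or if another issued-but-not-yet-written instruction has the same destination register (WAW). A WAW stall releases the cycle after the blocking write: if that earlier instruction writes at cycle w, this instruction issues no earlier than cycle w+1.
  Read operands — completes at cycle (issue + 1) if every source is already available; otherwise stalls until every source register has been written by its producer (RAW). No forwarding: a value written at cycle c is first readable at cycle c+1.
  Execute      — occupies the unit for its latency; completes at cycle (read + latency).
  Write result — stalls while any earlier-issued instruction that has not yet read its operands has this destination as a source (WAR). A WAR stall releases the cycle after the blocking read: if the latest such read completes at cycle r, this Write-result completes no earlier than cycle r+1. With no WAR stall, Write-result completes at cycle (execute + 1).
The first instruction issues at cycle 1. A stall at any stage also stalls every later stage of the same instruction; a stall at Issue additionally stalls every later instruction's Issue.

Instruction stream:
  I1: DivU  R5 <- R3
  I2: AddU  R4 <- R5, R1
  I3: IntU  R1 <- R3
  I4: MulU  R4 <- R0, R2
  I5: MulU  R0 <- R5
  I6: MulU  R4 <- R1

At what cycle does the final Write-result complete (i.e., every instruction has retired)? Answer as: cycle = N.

cycle = 32

t=1  issue I1 (DivU)
t=2  I1 read-ops; issue I2 (AddU)
t=3  issue I3 (IntU)
t=4  I3 read-ops
t=5  I3 finished on IntU
t=9  I1 finished on DivU
t=10  I1→R5
t=11  I2 read-ops
t=12  I3→R1
t=13  I2 finished on AddU
t=14  I2→R4
t=15  issue I4 (MulU)
t=16  I4 read-ops
t=19  I4 finished on MulU
t=20  I4→R4
t=21  issue I5 (MulU)
t=22  I5 read-ops
t=25  I5 finished on MulU
t=26  I5→R0
t=27  issue I6 (MulU)
t=28  I6 read-ops
t=31  I6 finished on MulU
t=32  I6→R4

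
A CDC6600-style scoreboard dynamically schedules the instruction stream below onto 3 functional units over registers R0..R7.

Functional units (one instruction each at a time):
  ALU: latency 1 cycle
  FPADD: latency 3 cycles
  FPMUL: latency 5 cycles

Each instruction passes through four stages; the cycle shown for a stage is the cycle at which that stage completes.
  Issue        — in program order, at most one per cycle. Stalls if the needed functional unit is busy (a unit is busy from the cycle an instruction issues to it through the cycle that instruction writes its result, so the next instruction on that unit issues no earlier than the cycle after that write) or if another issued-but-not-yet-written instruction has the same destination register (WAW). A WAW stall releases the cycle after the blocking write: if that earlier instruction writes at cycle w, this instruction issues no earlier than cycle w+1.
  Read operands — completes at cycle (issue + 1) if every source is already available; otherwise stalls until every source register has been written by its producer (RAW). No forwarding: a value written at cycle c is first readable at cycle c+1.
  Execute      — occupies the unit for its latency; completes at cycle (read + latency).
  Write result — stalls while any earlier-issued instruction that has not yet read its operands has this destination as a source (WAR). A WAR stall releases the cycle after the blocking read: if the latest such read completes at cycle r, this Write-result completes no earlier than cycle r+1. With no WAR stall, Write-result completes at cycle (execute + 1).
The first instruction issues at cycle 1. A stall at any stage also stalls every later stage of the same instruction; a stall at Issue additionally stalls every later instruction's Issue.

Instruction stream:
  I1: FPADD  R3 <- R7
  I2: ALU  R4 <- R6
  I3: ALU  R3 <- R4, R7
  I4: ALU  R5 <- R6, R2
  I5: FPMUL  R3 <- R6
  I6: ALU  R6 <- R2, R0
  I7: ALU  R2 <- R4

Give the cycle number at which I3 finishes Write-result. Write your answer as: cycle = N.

cycle = 10

I1: IS=1 RO=2 EX=5 WR=6
I2: IS=2 RO=3 EX=4 WR=5
I3: IS=7 RO=8 EX=9 WR=10  [WAW R3: wait I1 write@6]
I4: IS=11 RO=12 EX=13 WR=14  [struct: ALU busy until I3 writes@10]
I5: IS=12 RO=13 EX=18 WR=19
I6: IS=15 RO=16 EX=17 WR=18  [struct: ALU busy until I4 writes@14]
I7: IS=19 RO=20 EX=21 WR=22  [struct: ALU busy until I6 writes@18]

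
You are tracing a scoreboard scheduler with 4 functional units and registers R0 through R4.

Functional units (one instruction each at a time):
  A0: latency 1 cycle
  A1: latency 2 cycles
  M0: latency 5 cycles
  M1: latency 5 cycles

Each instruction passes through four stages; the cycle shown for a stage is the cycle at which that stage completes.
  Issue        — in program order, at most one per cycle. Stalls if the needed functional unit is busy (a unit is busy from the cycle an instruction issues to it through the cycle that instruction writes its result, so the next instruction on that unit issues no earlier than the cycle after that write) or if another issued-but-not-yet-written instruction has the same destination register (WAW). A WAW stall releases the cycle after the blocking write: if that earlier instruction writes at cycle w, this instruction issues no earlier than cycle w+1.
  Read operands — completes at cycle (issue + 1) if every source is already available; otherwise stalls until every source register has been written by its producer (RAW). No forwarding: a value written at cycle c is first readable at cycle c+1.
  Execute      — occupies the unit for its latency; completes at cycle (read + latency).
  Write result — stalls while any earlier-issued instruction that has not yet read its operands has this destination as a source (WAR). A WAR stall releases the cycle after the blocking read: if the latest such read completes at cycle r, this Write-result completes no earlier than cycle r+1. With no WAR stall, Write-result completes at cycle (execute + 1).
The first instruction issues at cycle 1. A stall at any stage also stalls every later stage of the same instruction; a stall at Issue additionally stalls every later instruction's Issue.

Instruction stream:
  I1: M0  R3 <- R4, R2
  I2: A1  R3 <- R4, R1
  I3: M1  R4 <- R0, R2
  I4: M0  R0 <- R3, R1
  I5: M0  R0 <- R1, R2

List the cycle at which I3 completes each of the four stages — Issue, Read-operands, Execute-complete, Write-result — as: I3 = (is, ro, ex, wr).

I1  is:1  ro:2  ex:7  wr:8
I2  is:9  ro:10  ex:12  wr:13  — WAW R3: wait I1 write@8
I3  is:10  ro:11  ex:16  wr:17
I4  is:11  ro:14  ex:19  wr:20  — RAW R3: wait I2 write@13
I5  is:21  ro:22  ex:27  wr:28  — struct: M0 busy until I4 writes@20

I3 = (10, 11, 16, 17)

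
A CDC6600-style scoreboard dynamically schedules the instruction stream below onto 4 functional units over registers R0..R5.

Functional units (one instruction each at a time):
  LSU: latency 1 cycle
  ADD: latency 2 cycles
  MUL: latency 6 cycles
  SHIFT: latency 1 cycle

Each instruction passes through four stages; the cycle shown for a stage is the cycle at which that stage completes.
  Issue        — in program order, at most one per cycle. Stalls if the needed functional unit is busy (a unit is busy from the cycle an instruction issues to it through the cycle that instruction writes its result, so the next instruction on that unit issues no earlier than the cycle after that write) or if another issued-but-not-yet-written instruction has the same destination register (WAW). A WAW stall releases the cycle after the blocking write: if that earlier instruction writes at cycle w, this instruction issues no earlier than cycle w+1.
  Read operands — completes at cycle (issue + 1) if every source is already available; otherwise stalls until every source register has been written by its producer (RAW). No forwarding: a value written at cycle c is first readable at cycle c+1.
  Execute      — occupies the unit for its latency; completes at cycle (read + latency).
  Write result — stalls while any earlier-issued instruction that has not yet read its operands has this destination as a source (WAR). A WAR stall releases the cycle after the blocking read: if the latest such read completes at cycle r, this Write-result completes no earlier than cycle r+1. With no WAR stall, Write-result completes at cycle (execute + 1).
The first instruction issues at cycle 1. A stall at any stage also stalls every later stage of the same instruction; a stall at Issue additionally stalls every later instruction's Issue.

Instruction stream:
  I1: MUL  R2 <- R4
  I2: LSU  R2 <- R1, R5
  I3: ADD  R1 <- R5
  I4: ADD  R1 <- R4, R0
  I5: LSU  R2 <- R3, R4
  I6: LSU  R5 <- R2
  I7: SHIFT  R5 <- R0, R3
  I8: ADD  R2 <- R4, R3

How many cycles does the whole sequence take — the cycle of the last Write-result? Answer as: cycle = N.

cycle = 30

I1  is:1  ro:2  ex:8  wr:9
I2  is:10  ro:11  ex:12  wr:13  — WAW R2: wait I1 write@9
I3  is:11  ro:12  ex:14  wr:15
I4  is:16  ro:17  ex:19  wr:20  — struct: ADD busy until I3 writes@15
I5  is:17  ro:18  ex:19  wr:20
I6  is:21  ro:22  ex:23  wr:24  — struct: LSU busy until I5 writes@20
I7  is:25  ro:26  ex:27  wr:28  — WAW R5: wait I6 write@24
I8  is:26  ro:27  ex:29  wr:30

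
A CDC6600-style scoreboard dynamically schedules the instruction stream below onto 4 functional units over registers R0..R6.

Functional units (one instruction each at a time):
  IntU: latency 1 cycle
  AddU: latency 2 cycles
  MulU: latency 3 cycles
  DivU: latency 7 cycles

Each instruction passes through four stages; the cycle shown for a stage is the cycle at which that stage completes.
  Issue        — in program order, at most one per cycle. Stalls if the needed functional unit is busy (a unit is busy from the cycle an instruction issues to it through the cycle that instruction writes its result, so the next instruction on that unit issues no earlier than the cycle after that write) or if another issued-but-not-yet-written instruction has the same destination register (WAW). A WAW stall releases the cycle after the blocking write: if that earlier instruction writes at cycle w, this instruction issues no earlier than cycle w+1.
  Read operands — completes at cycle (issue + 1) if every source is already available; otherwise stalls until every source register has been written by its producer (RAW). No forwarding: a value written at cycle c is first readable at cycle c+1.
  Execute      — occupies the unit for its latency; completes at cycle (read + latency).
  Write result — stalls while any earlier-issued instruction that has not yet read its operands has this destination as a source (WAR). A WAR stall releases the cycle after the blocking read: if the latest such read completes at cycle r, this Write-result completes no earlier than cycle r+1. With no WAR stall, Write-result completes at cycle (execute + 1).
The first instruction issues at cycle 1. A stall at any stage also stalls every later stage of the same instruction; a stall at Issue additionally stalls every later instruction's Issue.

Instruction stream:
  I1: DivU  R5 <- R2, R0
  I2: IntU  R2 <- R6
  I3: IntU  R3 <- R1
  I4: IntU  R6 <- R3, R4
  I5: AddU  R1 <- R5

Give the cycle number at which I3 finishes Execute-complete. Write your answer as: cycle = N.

cycle = 8

cycle 1: issue I1 (DivU)
cycle 2: I1 read-ops · issue I2 (IntU)
cycle 3: I2 read-ops
cycle 4: I2 finished on IntU
cycle 5: I2→R2
cycle 6: issue I3 (IntU)
cycle 7: I3 read-ops
cycle 8: I3 finished on IntU
cycle 9: I1 finished on DivU · I3→R3
cycle 10: I1→R5 · issue I4 (IntU)
cycle 11: I4 read-ops · issue I5 (AddU)
cycle 12: I4 finished on IntU · I5 read-ops
cycle 13: I4→R6
cycle 14: I5 finished on AddU
cycle 15: I5→R1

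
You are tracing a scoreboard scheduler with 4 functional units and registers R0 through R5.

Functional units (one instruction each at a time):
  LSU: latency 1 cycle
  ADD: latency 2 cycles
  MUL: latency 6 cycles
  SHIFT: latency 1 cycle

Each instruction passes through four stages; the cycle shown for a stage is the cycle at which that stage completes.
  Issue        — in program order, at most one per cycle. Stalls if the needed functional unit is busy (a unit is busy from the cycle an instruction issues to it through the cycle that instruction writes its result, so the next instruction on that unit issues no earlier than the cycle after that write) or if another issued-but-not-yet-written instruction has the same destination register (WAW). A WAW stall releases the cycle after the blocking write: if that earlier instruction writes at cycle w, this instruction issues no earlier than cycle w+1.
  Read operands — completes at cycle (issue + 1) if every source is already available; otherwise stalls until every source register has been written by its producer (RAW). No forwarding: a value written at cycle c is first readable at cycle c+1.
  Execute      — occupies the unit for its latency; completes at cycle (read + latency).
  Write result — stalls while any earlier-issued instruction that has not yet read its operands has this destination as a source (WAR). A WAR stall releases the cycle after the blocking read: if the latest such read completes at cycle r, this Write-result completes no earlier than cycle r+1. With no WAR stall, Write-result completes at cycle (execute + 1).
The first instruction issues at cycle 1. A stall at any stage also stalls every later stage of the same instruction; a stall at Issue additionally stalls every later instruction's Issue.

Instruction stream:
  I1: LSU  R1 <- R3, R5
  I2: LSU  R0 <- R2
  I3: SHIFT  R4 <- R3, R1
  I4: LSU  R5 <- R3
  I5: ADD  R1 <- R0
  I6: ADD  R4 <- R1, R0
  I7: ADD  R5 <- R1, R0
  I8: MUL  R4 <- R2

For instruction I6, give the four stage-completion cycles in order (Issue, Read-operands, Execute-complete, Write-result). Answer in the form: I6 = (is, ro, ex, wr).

t=1  I1 dispatched to LSU
t=2  I1 operands ready
t=3  I1 complete
t=4  R1←I1
t=5  I2 dispatched to LSU
t=6  I2 operands ready; I3 dispatched to SHIFT
t=7  I2 complete; I3 operands ready
t=8  R0←I2; I3 complete
t=9  R4←I3; I4 dispatched to LSU
t=10  I4 operands ready; I5 dispatched to ADD
t=11  I4 complete; I5 operands ready
t=12  R5←I4
t=13  I5 complete
t=14  R1←I5
t=15  I6 dispatched to ADD
t=16  I6 operands ready
t=18  I6 complete
t=19  R4←I6
t=20  I7 dispatched to ADD
t=21  I7 operands ready; I8 dispatched to MUL
t=22  I8 operands ready
t=23  I7 complete
t=24  R5←I7
t=28  I8 complete
t=29  R4←I8

I6 = (15, 16, 18, 19)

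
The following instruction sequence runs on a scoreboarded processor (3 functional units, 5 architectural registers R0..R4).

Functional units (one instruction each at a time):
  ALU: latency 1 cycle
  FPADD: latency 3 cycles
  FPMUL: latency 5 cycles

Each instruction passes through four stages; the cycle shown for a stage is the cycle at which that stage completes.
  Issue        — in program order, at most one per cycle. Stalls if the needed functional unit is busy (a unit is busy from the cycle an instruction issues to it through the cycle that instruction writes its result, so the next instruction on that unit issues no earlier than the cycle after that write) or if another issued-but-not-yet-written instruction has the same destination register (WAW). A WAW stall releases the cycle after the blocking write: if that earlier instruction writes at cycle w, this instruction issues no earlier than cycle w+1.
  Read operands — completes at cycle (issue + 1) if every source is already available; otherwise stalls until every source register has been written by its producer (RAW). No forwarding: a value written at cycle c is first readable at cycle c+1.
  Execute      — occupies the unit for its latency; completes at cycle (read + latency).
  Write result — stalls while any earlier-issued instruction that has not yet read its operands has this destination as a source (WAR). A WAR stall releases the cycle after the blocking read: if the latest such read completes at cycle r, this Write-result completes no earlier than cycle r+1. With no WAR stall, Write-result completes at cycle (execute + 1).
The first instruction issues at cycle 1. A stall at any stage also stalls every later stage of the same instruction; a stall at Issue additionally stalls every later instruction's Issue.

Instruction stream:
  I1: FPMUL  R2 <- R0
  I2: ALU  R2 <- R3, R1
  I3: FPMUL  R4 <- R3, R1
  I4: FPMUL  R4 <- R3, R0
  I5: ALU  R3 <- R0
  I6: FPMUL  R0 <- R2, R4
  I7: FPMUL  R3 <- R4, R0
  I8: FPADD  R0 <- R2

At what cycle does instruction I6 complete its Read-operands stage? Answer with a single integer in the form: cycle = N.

cycle = 27

t=1  I1→FPMUL
t=2  I1 RO
t=7  I1 EX
t=8  I1 WR R2
t=9  I2→ALU
t=10  I2 RO, I3→FPMUL
t=11  I2 EX, I3 RO
t=12  I2 WR R2
t=16  I3 EX
t=17  I3 WR R4
t=18  I4→FPMUL
t=19  I4 RO, I5→ALU
t=20  I5 RO
t=21  I5 EX
t=22  I5 WR R3
t=24  I4 EX
t=25  I4 WR R4
t=26  I6→FPMUL
t=27  I6 RO
t=32  I6 EX
t=33  I6 WR R0
t=34  I7→FPMUL
t=35  I7 RO, I8→FPADD
t=36  I8 RO
t=39  I8 EX
t=40  I7 EX, I8 WR R0
t=41  I7 WR R3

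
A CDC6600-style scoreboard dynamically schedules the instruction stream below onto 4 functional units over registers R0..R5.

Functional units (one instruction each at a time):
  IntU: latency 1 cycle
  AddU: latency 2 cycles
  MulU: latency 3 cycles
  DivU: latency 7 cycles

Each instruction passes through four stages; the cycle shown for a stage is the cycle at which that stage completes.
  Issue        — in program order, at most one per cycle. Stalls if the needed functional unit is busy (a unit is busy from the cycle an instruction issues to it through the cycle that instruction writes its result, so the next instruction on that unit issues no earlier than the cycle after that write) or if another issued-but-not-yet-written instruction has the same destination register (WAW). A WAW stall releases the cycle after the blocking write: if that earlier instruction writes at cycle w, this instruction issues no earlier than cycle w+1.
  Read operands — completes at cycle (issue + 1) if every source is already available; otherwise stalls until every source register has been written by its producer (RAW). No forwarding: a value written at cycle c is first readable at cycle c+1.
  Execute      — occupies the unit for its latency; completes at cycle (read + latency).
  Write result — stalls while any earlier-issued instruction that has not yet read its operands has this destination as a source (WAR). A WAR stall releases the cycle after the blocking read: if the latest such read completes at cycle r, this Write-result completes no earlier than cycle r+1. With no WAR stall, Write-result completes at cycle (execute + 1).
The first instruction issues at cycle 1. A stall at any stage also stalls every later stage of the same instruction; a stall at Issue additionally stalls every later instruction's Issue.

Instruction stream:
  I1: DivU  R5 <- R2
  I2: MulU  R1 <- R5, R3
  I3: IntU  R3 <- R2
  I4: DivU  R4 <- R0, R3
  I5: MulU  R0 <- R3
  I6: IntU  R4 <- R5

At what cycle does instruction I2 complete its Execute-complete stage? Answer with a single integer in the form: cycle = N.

cycle = 14

t=1  I1 issues→DivU
t=2  I1 reads · I2 issues→MulU
t=3  I3 issues→IntU
t=4  I3 reads
t=5  I3 exec-done
t=9  I1 exec-done
t=10  I1 writes R5
t=11  I2 reads · I4 issues→DivU
t=12  I3 writes R3
t=13  I4 reads
t=14  I2 exec-done
t=15  I2 writes R1
t=16  I5 issues→MulU
t=17  I5 reads
t=20  I4 exec-done · I5 exec-done
t=21  I4 writes R4 · I5 writes R0
t=22  I6 issues→IntU
t=23  I6 reads
t=24  I6 exec-done
t=25  I6 writes R4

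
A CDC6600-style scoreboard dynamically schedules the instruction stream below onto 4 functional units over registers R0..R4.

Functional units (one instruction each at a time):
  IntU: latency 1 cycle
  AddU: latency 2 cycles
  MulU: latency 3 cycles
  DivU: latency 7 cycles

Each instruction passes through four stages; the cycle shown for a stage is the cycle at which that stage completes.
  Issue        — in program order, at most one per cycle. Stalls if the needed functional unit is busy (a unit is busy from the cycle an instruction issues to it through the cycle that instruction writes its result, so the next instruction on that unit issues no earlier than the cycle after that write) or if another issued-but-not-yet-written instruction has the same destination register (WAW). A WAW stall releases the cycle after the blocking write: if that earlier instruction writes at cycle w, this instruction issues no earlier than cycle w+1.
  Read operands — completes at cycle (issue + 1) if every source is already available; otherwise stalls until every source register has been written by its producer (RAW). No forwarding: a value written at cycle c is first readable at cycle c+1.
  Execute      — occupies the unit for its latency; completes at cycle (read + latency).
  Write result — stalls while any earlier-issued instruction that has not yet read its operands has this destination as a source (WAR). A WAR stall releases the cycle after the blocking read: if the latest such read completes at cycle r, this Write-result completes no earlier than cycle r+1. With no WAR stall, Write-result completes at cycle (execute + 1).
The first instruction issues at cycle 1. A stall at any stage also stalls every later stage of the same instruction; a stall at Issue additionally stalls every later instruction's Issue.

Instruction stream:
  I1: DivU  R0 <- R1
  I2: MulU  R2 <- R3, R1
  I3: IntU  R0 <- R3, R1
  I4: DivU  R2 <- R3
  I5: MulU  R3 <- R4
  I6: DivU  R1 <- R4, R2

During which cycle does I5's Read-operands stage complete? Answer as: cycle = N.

cycle = 14

[I1] 1/2/9/10
[I2] 2/3/6/7
[I3] 11/12/13/14  (WAW R0: wait I1 write@10)
[I4] 12/13/20/21
[I5] 13/14/17/18
[I6] 22/23/30/31  (struct: DivU busy until I4 writes@21)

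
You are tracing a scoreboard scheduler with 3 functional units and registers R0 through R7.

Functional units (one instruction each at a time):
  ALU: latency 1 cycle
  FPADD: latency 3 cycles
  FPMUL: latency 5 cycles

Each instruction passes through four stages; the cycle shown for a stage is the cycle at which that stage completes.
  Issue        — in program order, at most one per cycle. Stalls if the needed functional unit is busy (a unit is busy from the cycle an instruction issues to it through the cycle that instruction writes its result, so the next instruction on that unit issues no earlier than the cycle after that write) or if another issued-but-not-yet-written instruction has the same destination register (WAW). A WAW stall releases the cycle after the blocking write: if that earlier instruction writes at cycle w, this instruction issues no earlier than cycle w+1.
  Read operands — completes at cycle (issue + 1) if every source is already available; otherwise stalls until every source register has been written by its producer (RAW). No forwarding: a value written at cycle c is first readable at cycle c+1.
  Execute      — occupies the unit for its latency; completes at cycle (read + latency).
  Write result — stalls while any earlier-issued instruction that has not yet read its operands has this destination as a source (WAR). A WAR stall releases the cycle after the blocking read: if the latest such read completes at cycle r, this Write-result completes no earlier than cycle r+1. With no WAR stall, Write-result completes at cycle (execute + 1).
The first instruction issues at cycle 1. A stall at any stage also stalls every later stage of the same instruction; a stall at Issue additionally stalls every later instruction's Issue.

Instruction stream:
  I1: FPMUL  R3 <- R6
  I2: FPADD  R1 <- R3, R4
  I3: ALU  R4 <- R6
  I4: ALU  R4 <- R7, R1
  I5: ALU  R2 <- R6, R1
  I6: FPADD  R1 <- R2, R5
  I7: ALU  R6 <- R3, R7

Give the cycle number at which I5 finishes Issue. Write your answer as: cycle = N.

I1: IS=1 RO=2 EX=7 WR=8
I2: IS=2 RO=9 EX=12 WR=13  [RAW R3: wait I1 write@8]
I3: IS=3 RO=4 EX=5 WR=10  [WAR R4: wait I2 read@9]
I4: IS=11 RO=14 EX=15 WR=16  [struct: ALU busy until I3 writes@10; RAW R1: wait I2 write@13]
I5: IS=17 RO=18 EX=19 WR=20  [struct: ALU busy until I4 writes@16]
I6: IS=18 RO=21 EX=24 WR=25  [RAW R2: wait I5 write@20]
I7: IS=21 RO=22 EX=23 WR=24  [struct: ALU busy until I5 writes@20]

cycle = 17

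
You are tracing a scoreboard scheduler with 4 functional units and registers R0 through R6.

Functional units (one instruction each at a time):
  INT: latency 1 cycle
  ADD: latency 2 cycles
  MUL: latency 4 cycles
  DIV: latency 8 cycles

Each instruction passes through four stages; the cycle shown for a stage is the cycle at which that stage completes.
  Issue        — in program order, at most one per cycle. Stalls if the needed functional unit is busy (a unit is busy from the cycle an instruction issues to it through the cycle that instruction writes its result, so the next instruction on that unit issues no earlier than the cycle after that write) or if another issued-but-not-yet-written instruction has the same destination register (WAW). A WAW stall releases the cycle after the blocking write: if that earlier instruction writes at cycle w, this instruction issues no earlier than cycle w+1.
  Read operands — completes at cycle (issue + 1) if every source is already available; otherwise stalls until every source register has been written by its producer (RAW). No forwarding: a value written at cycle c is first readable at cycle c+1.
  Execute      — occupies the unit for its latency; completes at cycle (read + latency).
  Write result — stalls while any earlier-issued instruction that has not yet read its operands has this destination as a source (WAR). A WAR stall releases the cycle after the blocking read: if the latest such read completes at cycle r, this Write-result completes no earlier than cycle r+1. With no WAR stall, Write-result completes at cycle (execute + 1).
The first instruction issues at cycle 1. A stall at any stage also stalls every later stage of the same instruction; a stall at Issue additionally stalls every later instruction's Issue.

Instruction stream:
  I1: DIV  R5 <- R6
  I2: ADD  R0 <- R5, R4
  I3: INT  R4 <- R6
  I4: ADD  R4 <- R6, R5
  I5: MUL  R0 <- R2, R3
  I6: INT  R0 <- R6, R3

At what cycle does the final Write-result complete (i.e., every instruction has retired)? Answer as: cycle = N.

cycle = 27

I1: IS=1 RO=2 EX=10 WR=11
I2: IS=2 RO=12 EX=14 WR=15  [RAW R5: wait I1 write@11]
I3: IS=3 RO=4 EX=5 WR=13  [WAR R4: wait I2 read@12]
I4: IS=16 RO=17 EX=19 WR=20  [struct: ADD busy until I2 writes@15]
I5: IS=17 RO=18 EX=22 WR=23
I6: IS=24 RO=25 EX=26 WR=27  [WAW R0: wait I5 write@23]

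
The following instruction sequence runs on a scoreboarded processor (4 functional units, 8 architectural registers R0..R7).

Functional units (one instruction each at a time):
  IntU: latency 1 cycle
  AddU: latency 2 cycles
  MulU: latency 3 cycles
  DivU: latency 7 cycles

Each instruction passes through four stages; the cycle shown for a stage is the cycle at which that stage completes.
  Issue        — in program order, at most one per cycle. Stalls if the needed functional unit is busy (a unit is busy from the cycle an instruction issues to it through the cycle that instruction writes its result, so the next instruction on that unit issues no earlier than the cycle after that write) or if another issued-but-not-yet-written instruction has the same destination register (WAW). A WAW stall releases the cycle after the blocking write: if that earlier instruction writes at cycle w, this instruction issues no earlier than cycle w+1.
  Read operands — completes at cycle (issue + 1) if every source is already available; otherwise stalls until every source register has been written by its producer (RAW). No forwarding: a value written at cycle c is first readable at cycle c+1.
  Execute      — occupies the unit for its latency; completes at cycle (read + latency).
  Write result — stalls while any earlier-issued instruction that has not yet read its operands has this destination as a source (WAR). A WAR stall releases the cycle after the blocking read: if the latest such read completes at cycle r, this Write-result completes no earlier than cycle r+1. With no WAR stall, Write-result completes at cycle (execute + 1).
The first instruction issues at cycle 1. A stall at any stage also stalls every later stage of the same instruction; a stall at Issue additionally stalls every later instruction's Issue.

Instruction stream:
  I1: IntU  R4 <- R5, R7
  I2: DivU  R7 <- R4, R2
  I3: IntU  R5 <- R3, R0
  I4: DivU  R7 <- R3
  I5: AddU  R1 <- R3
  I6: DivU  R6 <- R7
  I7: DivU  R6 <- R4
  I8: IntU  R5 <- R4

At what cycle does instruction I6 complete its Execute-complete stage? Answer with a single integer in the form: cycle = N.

cycle = 32

cycle 1: I1 dispatched to IntU
cycle 2: I1 operands ready · I2 dispatched to DivU
cycle 3: I1 complete
cycle 4: R4←I1
cycle 5: I2 operands ready · I3 dispatched to IntU
cycle 6: I3 operands ready
cycle 7: I3 complete
cycle 8: R5←I3
cycle 12: I2 complete
cycle 13: R7←I2
cycle 14: I4 dispatched to DivU
cycle 15: I4 operands ready · I5 dispatched to AddU
cycle 16: I5 operands ready
cycle 18: I5 complete
cycle 19: R1←I5
cycle 22: I4 complete
cycle 23: R7←I4
cycle 24: I6 dispatched to DivU
cycle 25: I6 operands ready
cycle 32: I6 complete
cycle 33: R6←I6
cycle 34: I7 dispatched to DivU
cycle 35: I7 operands ready · I8 dispatched to IntU
cycle 36: I8 operands ready
cycle 37: I8 complete
cycle 38: R5←I8
cycle 42: I7 complete
cycle 43: R6←I7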